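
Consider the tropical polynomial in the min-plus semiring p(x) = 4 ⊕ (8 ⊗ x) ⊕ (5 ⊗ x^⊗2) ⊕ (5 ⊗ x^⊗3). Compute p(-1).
p(-1) = 2

A tropical monomial a ⊗ x^⊗i evaluates to a + i · x. Evaluating each term at x = -1:
  Term 0 contributes 4 + 0 · -1 = 4
  Term 1 contributes 8 + 1 · -1 = 7
  Term 2 contributes 5 + 2 · -1 = 3
  Term 3 contributes 5 + 3 · -1 = 2
p(-1) = ⊕ of these = min[4, 7, 3, 2] = 2.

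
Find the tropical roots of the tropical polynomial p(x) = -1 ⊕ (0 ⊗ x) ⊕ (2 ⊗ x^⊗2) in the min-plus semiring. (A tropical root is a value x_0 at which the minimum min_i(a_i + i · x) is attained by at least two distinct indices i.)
Roots: {-2, -1}

Each tropical root is a break point of the lower envelope of the lines y = a_i + i · x (there are 3 lines, with slopes 0, 1, ..., 2). Only the lines that attain the minimum somewhere contribute to roots; other lines are dominated. Here the surviving (envelope) indices are i = 2, i = 1, i = 0.
Intersections between consecutive envelope lines give the roots: for adjacent envelope indices i < j the intersection is x = (a_i − a_j) / (j − i). Reading off the sorted break points: {-2, -1}.
Verification: at each break x_0, at least two indices attain the minimum of min_i(a_i + i · x_0).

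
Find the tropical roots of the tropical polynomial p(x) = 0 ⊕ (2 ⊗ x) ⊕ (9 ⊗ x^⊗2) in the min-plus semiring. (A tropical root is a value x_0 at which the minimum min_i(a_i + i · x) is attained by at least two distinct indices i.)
Roots: {-7, -2}

Each tropical root is a break point of the lower envelope of the lines y = a_i + i · x (there are 3 lines, with slopes 0, 1, ..., 2). Only the lines that attain the minimum somewhere contribute to roots; other lines are dominated. Here the surviving (envelope) indices are i = 2, i = 1, i = 0.
Intersections between consecutive envelope lines give the roots: for adjacent envelope indices i < j the intersection is x = (a_i − a_j) / (j − i). Reading off the sorted break points: {-7, -2}.
Verification: at each break x_0, at least two indices attain the minimum of min_i(a_i + i · x_0).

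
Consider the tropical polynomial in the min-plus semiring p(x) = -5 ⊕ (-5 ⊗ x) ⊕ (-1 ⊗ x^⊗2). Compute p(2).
p(2) = -5

A tropical monomial a ⊗ x^⊗i evaluates to a + i · x. Evaluating each term at x = 2:
  Term 0 contributes -5 + 0 · 2 = -5
  Term 1 contributes -5 + 1 · 2 = -3
  Term 2 contributes -1 + 2 · 2 = 3
p(2) = ⊕ of these = min[-5, -3, 3] = -5.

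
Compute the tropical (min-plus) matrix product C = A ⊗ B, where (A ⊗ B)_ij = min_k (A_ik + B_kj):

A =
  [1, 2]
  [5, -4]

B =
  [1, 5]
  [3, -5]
A ⊗ B =
  [2, -3]
  [-1, -9]

Apply the min-plus product entry-by-entry:
  C[0][0] = min over k of (A[0][0] + B[0][0] = 1 + 1 = 2, A[0][1] + B[1][0] = 2 + 3 = 5) = 2 (attained at k = 0)
  C[0][1] = min over k of (A[0][0] + B[0][1] = 1 + 5 = 6, A[0][1] + B[1][1] = 2 + -5 = -3) = -3 (attained at k = 1)
  C[1][0] = min over k of (A[1][0] + B[0][0] = 5 + 1 = 6, A[1][1] + B[1][0] = -4 + 3 = -1) = -1 (attained at k = 1)
  C[1][1] = min over k of (A[1][0] + B[0][1] = 5 + 5 = 10, A[1][1] + B[1][1] = -4 + -5 = -9) = -9 (attained at k = 1)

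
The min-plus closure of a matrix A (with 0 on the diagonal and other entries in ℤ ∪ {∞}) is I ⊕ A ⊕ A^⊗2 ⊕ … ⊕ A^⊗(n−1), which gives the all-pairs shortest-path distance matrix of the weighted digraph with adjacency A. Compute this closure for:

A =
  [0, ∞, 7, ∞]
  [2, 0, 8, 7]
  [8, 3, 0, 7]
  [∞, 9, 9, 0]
Closure =
  [0, 10, 7, 14]
  [2, 0, 8, 7]
  [5, 3, 0, 7]
  [11, 9, 9, 0]

This is the Floyd-Warshall all-pairs shortest-path computation. For each intermediate vertex k = 0, 1, …, 3, update dist[i][j] ← min(dist[i][j], dist[i][k] + dist[k][j]). The final matrix gives, for each (i, j), the minimum total weight of any directed path from i to j (possibly empty when i = j).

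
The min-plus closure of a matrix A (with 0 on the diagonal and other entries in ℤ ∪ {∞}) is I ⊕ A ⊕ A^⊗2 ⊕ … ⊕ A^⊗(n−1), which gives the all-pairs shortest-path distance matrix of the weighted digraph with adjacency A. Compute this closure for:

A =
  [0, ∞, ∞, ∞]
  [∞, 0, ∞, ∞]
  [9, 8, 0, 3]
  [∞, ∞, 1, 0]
Closure =
  [0, ∞, ∞, ∞]
  [∞, 0, ∞, ∞]
  [9, 8, 0, 3]
  [10, 9, 1, 0]

This is the Floyd-Warshall all-pairs shortest-path computation. For each intermediate vertex k = 0, 1, …, 3, update dist[i][j] ← min(dist[i][j], dist[i][k] + dist[k][j]). The final matrix gives, for each (i, j), the minimum total weight of any directed path from i to j (possibly empty when i = j).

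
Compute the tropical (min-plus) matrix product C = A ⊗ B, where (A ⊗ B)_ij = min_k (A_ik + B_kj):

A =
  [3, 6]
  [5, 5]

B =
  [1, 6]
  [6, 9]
A ⊗ B =
  [4, 9]
  [6, 11]

Apply the min-plus product entry-by-entry:
  C[0][0] = min over k of (A[0][0] + B[0][0] = 3 + 1 = 4, A[0][1] + B[1][0] = 6 + 6 = 12) = 4 (attained at k = 0)
  C[0][1] = min over k of (A[0][0] + B[0][1] = 3 + 6 = 9, A[0][1] + B[1][1] = 6 + 9 = 15) = 9 (attained at k = 0)
  C[1][0] = min over k of (A[1][0] + B[0][0] = 5 + 1 = 6, A[1][1] + B[1][0] = 5 + 6 = 11) = 6 (attained at k = 0)
  C[1][1] = min over k of (A[1][0] + B[0][1] = 5 + 6 = 11, A[1][1] + B[1][1] = 5 + 9 = 14) = 11 (attained at k = 0)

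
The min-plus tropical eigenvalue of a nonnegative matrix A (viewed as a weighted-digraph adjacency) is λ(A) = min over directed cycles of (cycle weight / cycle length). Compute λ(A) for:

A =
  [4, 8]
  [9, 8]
λ(A) = 4

Enumerate directed cycles and compute their means (weight / length). Sample:
  cycle 0 → 0: weight = 4, length = 1, mean = 4/1 ≈ 4.000
  cycle 1 → 1: weight = 8, length = 1, mean = 8/1 ≈ 8.000
  cycle 0 → 1 → 0: weight = 17, length = 2, mean = 17/2 ≈ 8.500
  cycle 1 → 0 → 1: weight = 17, length = 2, mean = 17/2 ≈ 8.500
Minimum mean = 4.000, attained e.g. along the cycle 0 → 0 with weight 4 and length 1. So λ(A) = 4/1 = 4.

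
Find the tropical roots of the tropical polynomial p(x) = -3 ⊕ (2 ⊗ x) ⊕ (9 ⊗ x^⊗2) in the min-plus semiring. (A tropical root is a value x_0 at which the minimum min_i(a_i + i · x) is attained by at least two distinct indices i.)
Roots: {-7, -5}

Each tropical root is a break point of the lower envelope of the lines y = a_i + i · x (there are 3 lines, with slopes 0, 1, ..., 2). Only the lines that attain the minimum somewhere contribute to roots; other lines are dominated. Here the surviving (envelope) indices are i = 2, i = 1, i = 0.
Intersections between consecutive envelope lines give the roots: for adjacent envelope indices i < j the intersection is x = (a_i − a_j) / (j − i). Reading off the sorted break points: {-7, -5}.
Verification: at each break x_0, at least two indices attain the minimum of min_i(a_i + i · x_0).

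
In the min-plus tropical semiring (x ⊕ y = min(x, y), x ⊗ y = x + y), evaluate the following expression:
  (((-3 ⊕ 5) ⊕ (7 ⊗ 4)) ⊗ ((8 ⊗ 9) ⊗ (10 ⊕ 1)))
(((-3 ⊕ 5) ⊕ (7 ⊗ 4)) ⊗ ((8 ⊗ 9) ⊗ (10 ⊕ 1))) = 15

Expand innermost to outermost. Recall ⊕ takes the minimum of its arguments and ⊗ takes their sum. Working out the expression (((-3 ⊕ 5) ⊕ (7 ⊗ 4)) ⊗ ((8 ⊗ 9) ⊗ (10 ⊕ 1))) gives 15.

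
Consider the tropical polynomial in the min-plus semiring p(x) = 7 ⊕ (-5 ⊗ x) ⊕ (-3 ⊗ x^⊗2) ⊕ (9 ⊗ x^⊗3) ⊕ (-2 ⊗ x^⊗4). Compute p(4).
p(4) = -1

A tropical monomial a ⊗ x^⊗i evaluates to a + i · x. Evaluating each term at x = 4:
  Term 0 contributes 7 + 0 · 4 = 7
  Term 1 contributes -5 + 1 · 4 = -1
  Term 2 contributes -3 + 2 · 4 = 5
  Term 3 contributes 9 + 3 · 4 = 21
  Term 4 contributes -2 + 4 · 4 = 14
p(4) = ⊕ of these = min[7, -1, 5, 21, 14] = -1.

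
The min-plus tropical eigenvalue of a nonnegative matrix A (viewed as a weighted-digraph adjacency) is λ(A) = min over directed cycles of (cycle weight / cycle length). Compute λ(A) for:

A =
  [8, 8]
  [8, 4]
λ(A) = 4

Enumerate directed cycles and compute their means (weight / length). Sample:
  cycle 0 → 0: weight = 8, length = 1, mean = 8/1 ≈ 8.000
  cycle 1 → 1: weight = 4, length = 1, mean = 4/1 ≈ 4.000
  cycle 0 → 1 → 0: weight = 16, length = 2, mean = 16/2 ≈ 8.000
  cycle 1 → 0 → 1: weight = 16, length = 2, mean = 16/2 ≈ 8.000
Minimum mean = 4.000, attained e.g. along the cycle 1 → 1 with weight 4 and length 1. So λ(A) = 4/1 = 4.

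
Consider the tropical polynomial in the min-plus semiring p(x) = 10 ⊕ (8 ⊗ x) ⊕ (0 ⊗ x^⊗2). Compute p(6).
p(6) = 10

A tropical monomial a ⊗ x^⊗i evaluates to a + i · x. Evaluating each term at x = 6:
  Term 0 contributes 10 + 0 · 6 = 10
  Term 1 contributes 8 + 1 · 6 = 14
  Term 2 contributes 0 + 2 · 6 = 12
p(6) = ⊕ of these = min[10, 14, 12] = 10.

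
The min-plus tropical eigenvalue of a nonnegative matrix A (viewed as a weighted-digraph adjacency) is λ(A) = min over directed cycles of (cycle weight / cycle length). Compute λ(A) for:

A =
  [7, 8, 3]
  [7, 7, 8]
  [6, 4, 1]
λ(A) = 1

Enumerate directed cycles and compute their means (weight / length). Sample:
  cycle 0 → 0: weight = 7, length = 1, mean = 7/1 ≈ 7.000
  cycle 1 → 1: weight = 7, length = 1, mean = 7/1 ≈ 7.000
  cycle 2 → 2: weight = 1, length = 1, mean = 1/1 ≈ 1.000
  cycle 0 → 1 → 0: weight = 15, length = 2, mean = 15/2 ≈ 7.500
  cycle 0 → 2 → 0: weight = 9, length = 2, mean = 9/2 ≈ 4.500
  cycle 1 → 0 → 1: weight = 15, length = 2, mean = 15/2 ≈ 7.500
Minimum mean = 1.000, attained e.g. along the cycle 2 → 2 with weight 1 and length 1. So λ(A) = 1/1 = 1.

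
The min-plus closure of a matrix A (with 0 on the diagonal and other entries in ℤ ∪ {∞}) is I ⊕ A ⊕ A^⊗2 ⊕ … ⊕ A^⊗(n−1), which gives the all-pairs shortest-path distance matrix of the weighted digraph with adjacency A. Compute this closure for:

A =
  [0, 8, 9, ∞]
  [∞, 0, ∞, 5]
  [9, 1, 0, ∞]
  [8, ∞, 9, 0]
Closure =
  [0, 8, 9, 13]
  [13, 0, 14, 5]
  [9, 1, 0, 6]
  [8, 10, 9, 0]

This is the Floyd-Warshall all-pairs shortest-path computation. For each intermediate vertex k = 0, 1, …, 3, update dist[i][j] ← min(dist[i][j], dist[i][k] + dist[k][j]). The final matrix gives, for each (i, j), the minimum total weight of any directed path from i to j (possibly empty when i = j).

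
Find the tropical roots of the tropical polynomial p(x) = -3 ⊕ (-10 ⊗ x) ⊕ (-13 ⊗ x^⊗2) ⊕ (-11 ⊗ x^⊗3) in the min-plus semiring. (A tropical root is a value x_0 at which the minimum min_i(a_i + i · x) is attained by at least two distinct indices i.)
Roots: {-2, 3, 7}

Each tropical root is a break point of the lower envelope of the lines y = a_i + i · x (there are 4 lines, with slopes 0, 1, ..., 3). Only the lines that attain the minimum somewhere contribute to roots; other lines are dominated. Here the surviving (envelope) indices are i = 3, i = 2, i = 1, i = 0.
Intersections between consecutive envelope lines give the roots: for adjacent envelope indices i < j the intersection is x = (a_i − a_j) / (j − i). Reading off the sorted break points: {-2, 3, 7}.
Verification: at each break x_0, at least two indices attain the minimum of min_i(a_i + i · x_0).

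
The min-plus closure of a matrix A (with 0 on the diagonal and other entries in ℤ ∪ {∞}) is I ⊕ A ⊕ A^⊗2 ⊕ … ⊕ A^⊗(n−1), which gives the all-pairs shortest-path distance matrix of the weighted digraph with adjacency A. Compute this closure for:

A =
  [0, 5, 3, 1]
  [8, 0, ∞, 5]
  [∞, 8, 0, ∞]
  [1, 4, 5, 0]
Closure =
  [0, 5, 3, 1]
  [6, 0, 9, 5]
  [14, 8, 0, 13]
  [1, 4, 4, 0]

This is the Floyd-Warshall all-pairs shortest-path computation. For each intermediate vertex k = 0, 1, …, 3, update dist[i][j] ← min(dist[i][j], dist[i][k] + dist[k][j]). The final matrix gives, for each (i, j), the minimum total weight of any directed path from i to j (possibly empty when i = j).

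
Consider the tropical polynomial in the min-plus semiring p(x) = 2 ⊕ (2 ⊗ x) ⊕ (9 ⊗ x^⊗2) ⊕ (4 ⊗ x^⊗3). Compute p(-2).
p(-2) = -2

A tropical monomial a ⊗ x^⊗i evaluates to a + i · x. Evaluating each term at x = -2:
  Term 0 contributes 2 + 0 · -2 = 2
  Term 1 contributes 2 + 1 · -2 = 0
  Term 2 contributes 9 + 2 · -2 = 5
  Term 3 contributes 4 + 3 · -2 = -2
p(-2) = ⊕ of these = min[2, 0, 5, -2] = -2.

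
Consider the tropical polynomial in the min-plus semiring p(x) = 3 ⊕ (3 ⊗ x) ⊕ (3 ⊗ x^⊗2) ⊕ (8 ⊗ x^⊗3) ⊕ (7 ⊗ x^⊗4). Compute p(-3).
p(-3) = -5

A tropical monomial a ⊗ x^⊗i evaluates to a + i · x. Evaluating each term at x = -3:
  Term 0 contributes 3 + 0 · -3 = 3
  Term 1 contributes 3 + 1 · -3 = 0
  Term 2 contributes 3 + 2 · -3 = -3
  Term 3 contributes 8 + 3 · -3 = -1
  Term 4 contributes 7 + 4 · -3 = -5
p(-3) = ⊕ of these = min[3, 0, -3, -1, -5] = -5.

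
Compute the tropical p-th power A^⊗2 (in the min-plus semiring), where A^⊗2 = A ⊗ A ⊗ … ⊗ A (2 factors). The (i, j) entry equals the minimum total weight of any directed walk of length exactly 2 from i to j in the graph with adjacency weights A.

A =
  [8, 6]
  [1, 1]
A^⊗2 =
  [7, 7]
  [2, 2]

Each entry (A^⊗2)_ij equals the minimum over all length-2 walks i = v_0 → v_1 → … → v_2 = j of Σ_t A[v_t][v_{t+1}]. For example, for (i, j) = (0, 1) we minimise over 2 possible intermediate vertex sequences; the minimum is 7, attained along the walk 0 → 1 → 1.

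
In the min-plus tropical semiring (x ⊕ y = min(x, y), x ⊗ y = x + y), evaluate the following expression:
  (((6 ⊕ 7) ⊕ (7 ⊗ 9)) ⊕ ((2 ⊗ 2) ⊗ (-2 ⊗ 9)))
(((6 ⊕ 7) ⊕ (7 ⊗ 9)) ⊕ ((2 ⊗ 2) ⊗ (-2 ⊗ 9))) = 6

Expand innermost to outermost. Recall ⊕ takes the minimum of its arguments and ⊗ takes their sum. Working out the expression (((6 ⊕ 7) ⊕ (7 ⊗ 9)) ⊕ ((2 ⊗ 2) ⊗ (-2 ⊗ 9))) gives 6.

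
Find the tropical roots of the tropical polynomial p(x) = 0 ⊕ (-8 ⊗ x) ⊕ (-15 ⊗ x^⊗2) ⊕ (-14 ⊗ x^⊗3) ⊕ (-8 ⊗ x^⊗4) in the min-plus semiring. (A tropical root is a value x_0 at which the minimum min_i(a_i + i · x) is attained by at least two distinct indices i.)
Roots: {-6, -1, 7, 8}

Each tropical root is a break point of the lower envelope of the lines y = a_i + i · x (there are 5 lines, with slopes 0, 1, ..., 4). Only the lines that attain the minimum somewhere contribute to roots; other lines are dominated. Here the surviving (envelope) indices are i = 4, i = 3, i = 2, i = 1, i = 0.
Intersections between consecutive envelope lines give the roots: for adjacent envelope indices i < j the intersection is x = (a_i − a_j) / (j − i). Reading off the sorted break points: {-6, -1, 7, 8}.
Verification: at each break x_0, at least two indices attain the minimum of min_i(a_i + i · x_0).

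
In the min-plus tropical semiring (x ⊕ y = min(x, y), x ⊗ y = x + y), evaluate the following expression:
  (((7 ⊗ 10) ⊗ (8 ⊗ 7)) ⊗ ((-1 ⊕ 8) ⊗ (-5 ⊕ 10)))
(((7 ⊗ 10) ⊗ (8 ⊗ 7)) ⊗ ((-1 ⊕ 8) ⊗ (-5 ⊕ 10))) = 26

Expand innermost to outermost. Recall ⊕ takes the minimum of its arguments and ⊗ takes their sum. Working out the expression (((7 ⊗ 10) ⊗ (8 ⊗ 7)) ⊗ ((-1 ⊕ 8) ⊗ (-5 ⊕ 10))) gives 26.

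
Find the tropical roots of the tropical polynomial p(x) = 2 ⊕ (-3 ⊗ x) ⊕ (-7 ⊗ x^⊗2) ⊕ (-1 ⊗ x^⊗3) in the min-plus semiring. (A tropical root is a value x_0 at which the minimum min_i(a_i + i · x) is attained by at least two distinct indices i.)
Roots: {-6, 4, 5}

Each tropical root is a break point of the lower envelope of the lines y = a_i + i · x (there are 4 lines, with slopes 0, 1, ..., 3). Only the lines that attain the minimum somewhere contribute to roots; other lines are dominated. Here the surviving (envelope) indices are i = 3, i = 2, i = 1, i = 0.
Intersections between consecutive envelope lines give the roots: for adjacent envelope indices i < j the intersection is x = (a_i − a_j) / (j − i). Reading off the sorted break points: {-6, 4, 5}.
Verification: at each break x_0, at least two indices attain the minimum of min_i(a_i + i · x_0).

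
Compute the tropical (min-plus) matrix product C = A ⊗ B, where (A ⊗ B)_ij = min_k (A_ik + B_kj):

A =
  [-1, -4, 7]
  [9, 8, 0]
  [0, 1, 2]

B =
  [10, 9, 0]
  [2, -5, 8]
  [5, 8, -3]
A ⊗ B =
  [-2, -9, -1]
  [5, 3, -3]
  [3, -4, -1]

Apply the min-plus product entry-by-entry:
  C[0][0] = min over k of (A[0][0] + B[0][0] = -1 + 10 = 9, A[0][1] + B[1][0] = -4 + 2 = -2, A[0][2] + B[2][0] = 7 + 5 = 12) = -2 (attained at k = 1)
  C[0][1] = min over k of (A[0][0] + B[0][1] = -1 + 9 = 8, A[0][1] + B[1][1] = -4 + -5 = -9, A[0][2] + B[2][1] = 7 + 8 = 15) = -9 (attained at k = 1)
  C[0][2] = min over k of (A[0][0] + B[0][2] = -1 + 0 = -1, A[0][1] + B[1][2] = -4 + 8 = 4, A[0][2] + B[2][2] = 7 + -3 = 4) = -1 (attained at k = 0)
  C[1][0] = min over k of (A[1][0] + B[0][0] = 9 + 10 = 19, A[1][1] + B[1][0] = 8 + 2 = 10, A[1][2] + B[2][0] = 0 + 5 = 5) = 5 (attained at k = 2)
  C[1][1] = min over k of (A[1][0] + B[0][1] = 9 + 9 = 18, A[1][1] + B[1][1] = 8 + -5 = 3, A[1][2] + B[2][1] = 0 + 8 = 8) = 3 (attained at k = 1)
  C[1][2] = min over k of (A[1][0] + B[0][2] = 9 + 0 = 9, A[1][1] + B[1][2] = 8 + 8 = 16, A[1][2] + B[2][2] = 0 + -3 = -3) = -3 (attained at k = 2)
  C[2][0] = min over k of (A[2][0] + B[0][0] = 0 + 10 = 10, A[2][1] + B[1][0] = 1 + 2 = 3, A[2][2] + B[2][0] = 2 + 5 = 7) = 3 (attained at k = 1)
  C[2][1] = min over k of (A[2][0] + B[0][1] = 0 + 9 = 9, A[2][1] + B[1][1] = 1 + -5 = -4, A[2][2] + B[2][1] = 2 + 8 = 10) = -4 (attained at k = 1)
  C[2][2] = min over k of (A[2][0] + B[0][2] = 0 + 0 = 0, A[2][1] + B[1][2] = 1 + 8 = 9, A[2][2] + B[2][2] = 2 + -3 = -1) = -1 (attained at k = 2)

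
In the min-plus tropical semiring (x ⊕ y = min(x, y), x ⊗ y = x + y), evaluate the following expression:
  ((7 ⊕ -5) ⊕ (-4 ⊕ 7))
((7 ⊕ -5) ⊕ (-4 ⊕ 7)) = -5

Expand innermost to outermost. Recall ⊕ takes the minimum of its arguments and ⊗ takes their sum. Working out the expression ((7 ⊕ -5) ⊕ (-4 ⊕ 7)) gives -5.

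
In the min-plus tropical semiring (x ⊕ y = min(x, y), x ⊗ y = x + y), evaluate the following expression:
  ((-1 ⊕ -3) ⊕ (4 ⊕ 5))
((-1 ⊕ -3) ⊕ (4 ⊕ 5)) = -3

Expand innermost to outermost. Recall ⊕ takes the minimum of its arguments and ⊗ takes their sum. Working out the expression ((-1 ⊕ -3) ⊕ (4 ⊕ 5)) gives -3.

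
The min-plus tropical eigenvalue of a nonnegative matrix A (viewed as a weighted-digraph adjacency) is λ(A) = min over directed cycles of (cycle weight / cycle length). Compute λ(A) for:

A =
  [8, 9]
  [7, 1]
λ(A) = 1

Enumerate directed cycles and compute their means (weight / length). Sample:
  cycle 0 → 0: weight = 8, length = 1, mean = 8/1 ≈ 8.000
  cycle 1 → 1: weight = 1, length = 1, mean = 1/1 ≈ 1.000
  cycle 0 → 1 → 0: weight = 16, length = 2, mean = 16/2 ≈ 8.000
  cycle 1 → 0 → 1: weight = 16, length = 2, mean = 16/2 ≈ 8.000
Minimum mean = 1.000, attained e.g. along the cycle 1 → 1 with weight 1 and length 1. So λ(A) = 1/1 = 1.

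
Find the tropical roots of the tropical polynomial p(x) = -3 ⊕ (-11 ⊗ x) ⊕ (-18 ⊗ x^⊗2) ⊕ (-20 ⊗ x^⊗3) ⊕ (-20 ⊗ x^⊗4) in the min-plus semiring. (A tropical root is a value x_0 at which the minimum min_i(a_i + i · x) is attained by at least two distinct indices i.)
Roots: {0, 2, 7, 8}

Each tropical root is a break point of the lower envelope of the lines y = a_i + i · x (there are 5 lines, with slopes 0, 1, ..., 4). Only the lines that attain the minimum somewhere contribute to roots; other lines are dominated. Here the surviving (envelope) indices are i = 4, i = 3, i = 2, i = 1, i = 0.
Intersections between consecutive envelope lines give the roots: for adjacent envelope indices i < j the intersection is x = (a_i − a_j) / (j − i). Reading off the sorted break points: {0, 2, 7, 8}.
Verification: at each break x_0, at least two indices attain the minimum of min_i(a_i + i · x_0).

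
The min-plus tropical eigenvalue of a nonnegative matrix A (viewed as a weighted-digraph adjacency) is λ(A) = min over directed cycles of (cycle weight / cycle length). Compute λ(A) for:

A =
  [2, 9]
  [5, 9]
λ(A) = 2

Enumerate directed cycles and compute their means (weight / length). Sample:
  cycle 0 → 0: weight = 2, length = 1, mean = 2/1 ≈ 2.000
  cycle 1 → 1: weight = 9, length = 1, mean = 9/1 ≈ 9.000
  cycle 0 → 1 → 0: weight = 14, length = 2, mean = 14/2 ≈ 7.000
  cycle 1 → 0 → 1: weight = 14, length = 2, mean = 14/2 ≈ 7.000
Minimum mean = 2.000, attained e.g. along the cycle 0 → 0 with weight 2 and length 1. So λ(A) = 2/1 = 2.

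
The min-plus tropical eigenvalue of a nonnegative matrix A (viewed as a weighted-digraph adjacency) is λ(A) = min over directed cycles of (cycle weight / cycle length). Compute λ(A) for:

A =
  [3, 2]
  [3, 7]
λ(A) = 5/2

Enumerate directed cycles and compute their means (weight / length). Sample:
  cycle 0 → 0: weight = 3, length = 1, mean = 3/1 ≈ 3.000
  cycle 1 → 1: weight = 7, length = 1, mean = 7/1 ≈ 7.000
  cycle 0 → 1 → 0: weight = 5, length = 2, mean = 5/2 ≈ 2.500
  cycle 1 → 0 → 1: weight = 5, length = 2, mean = 5/2 ≈ 2.500
Minimum mean = 2.500, attained e.g. along the cycle 0 → 1 → 0 with weight 5 and length 2. So λ(A) = 5/2 = 5/2.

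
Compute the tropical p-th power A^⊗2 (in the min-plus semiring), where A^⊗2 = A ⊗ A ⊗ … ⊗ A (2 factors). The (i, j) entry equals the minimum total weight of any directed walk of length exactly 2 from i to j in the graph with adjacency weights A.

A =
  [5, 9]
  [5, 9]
A^⊗2 =
  [10, 14]
  [10, 14]

Each entry (A^⊗2)_ij equals the minimum over all length-2 walks i = v_0 → v_1 → … → v_2 = j of Σ_t A[v_t][v_{t+1}]. For example, for (i, j) = (0, 1) we minimise over 2 possible intermediate vertex sequences; the minimum is 14, attained along the walk 0 → 0 → 1.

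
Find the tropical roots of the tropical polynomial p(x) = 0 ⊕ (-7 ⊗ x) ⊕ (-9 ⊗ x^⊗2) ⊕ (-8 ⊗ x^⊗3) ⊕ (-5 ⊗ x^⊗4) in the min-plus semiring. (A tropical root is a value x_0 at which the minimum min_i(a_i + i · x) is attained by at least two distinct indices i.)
Roots: {-3, -1, 2, 7}

Each tropical root is a break point of the lower envelope of the lines y = a_i + i · x (there are 5 lines, with slopes 0, 1, ..., 4). Only the lines that attain the minimum somewhere contribute to roots; other lines are dominated. Here the surviving (envelope) indices are i = 4, i = 3, i = 2, i = 1, i = 0.
Intersections between consecutive envelope lines give the roots: for adjacent envelope indices i < j the intersection is x = (a_i − a_j) / (j − i). Reading off the sorted break points: {-3, -1, 2, 7}.
Verification: at each break x_0, at least two indices attain the minimum of min_i(a_i + i · x_0).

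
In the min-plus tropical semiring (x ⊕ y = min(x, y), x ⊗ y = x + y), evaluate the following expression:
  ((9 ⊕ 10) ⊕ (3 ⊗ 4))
((9 ⊕ 10) ⊕ (3 ⊗ 4)) = 7

Expand innermost to outermost. Recall ⊕ takes the minimum of its arguments and ⊗ takes their sum. Working out the expression ((9 ⊕ 10) ⊕ (3 ⊗ 4)) gives 7.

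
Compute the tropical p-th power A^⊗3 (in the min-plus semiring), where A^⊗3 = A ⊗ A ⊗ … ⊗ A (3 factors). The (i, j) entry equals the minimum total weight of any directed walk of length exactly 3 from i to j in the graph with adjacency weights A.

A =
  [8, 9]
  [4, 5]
A^⊗3 =
  [18, 19]
  [14, 15]

Each entry (A^⊗3)_ij equals the minimum over all length-3 walks i = v_0 → v_1 → … → v_3 = j of Σ_t A[v_t][v_{t+1}]. For example, for (i, j) = (0, 1) we minimise over 4 possible intermediate vertex sequences; the minimum is 19, attained along the walk 0 → 1 → 1 → 1.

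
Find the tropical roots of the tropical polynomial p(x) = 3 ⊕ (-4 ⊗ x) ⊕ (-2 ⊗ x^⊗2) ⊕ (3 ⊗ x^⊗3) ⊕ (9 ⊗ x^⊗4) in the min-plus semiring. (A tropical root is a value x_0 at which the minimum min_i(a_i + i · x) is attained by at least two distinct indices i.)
Roots: {-6, -5, -2, 7}

Each tropical root is a break point of the lower envelope of the lines y = a_i + i · x (there are 5 lines, with slopes 0, 1, ..., 4). Only the lines that attain the minimum somewhere contribute to roots; other lines are dominated. Here the surviving (envelope) indices are i = 4, i = 3, i = 2, i = 1, i = 0.
Intersections between consecutive envelope lines give the roots: for adjacent envelope indices i < j the intersection is x = (a_i − a_j) / (j − i). Reading off the sorted break points: {-6, -5, -2, 7}.
Verification: at each break x_0, at least two indices attain the minimum of min_i(a_i + i · x_0).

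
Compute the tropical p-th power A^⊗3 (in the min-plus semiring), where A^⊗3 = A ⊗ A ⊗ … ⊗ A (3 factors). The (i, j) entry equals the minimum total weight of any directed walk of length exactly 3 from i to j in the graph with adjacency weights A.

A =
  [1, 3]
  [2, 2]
A^⊗3 =
  [3, 5]
  [4, 6]

Each entry (A^⊗3)_ij equals the minimum over all length-3 walks i = v_0 → v_1 → … → v_3 = j of Σ_t A[v_t][v_{t+1}]. For example, for (i, j) = (0, 1) we minimise over 4 possible intermediate vertex sequences; the minimum is 5, attained along the walk 0 → 0 → 0 → 1.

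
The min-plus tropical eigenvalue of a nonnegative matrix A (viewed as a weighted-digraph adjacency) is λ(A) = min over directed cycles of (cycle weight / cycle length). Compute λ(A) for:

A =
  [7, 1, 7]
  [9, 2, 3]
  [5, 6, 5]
λ(A) = 2

Enumerate directed cycles and compute their means (weight / length). Sample:
  cycle 0 → 0: weight = 7, length = 1, mean = 7/1 ≈ 7.000
  cycle 1 → 1: weight = 2, length = 1, mean = 2/1 ≈ 2.000
  cycle 2 → 2: weight = 5, length = 1, mean = 5/1 ≈ 5.000
  cycle 0 → 1 → 0: weight = 10, length = 2, mean = 10/2 ≈ 5.000
  cycle 0 → 2 → 0: weight = 12, length = 2, mean = 12/2 ≈ 6.000
  cycle 1 → 0 → 1: weight = 10, length = 2, mean = 10/2 ≈ 5.000
Minimum mean = 2.000, attained e.g. along the cycle 1 → 1 with weight 2 and length 1. So λ(A) = 2/1 = 2.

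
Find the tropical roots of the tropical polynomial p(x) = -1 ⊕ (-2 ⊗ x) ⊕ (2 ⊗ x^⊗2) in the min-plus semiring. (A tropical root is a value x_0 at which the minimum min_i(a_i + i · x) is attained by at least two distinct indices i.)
Roots: {-4, 1}

Each tropical root is a break point of the lower envelope of the lines y = a_i + i · x (there are 3 lines, with slopes 0, 1, ..., 2). Only the lines that attain the minimum somewhere contribute to roots; other lines are dominated. Here the surviving (envelope) indices are i = 2, i = 1, i = 0.
Intersections between consecutive envelope lines give the roots: for adjacent envelope indices i < j the intersection is x = (a_i − a_j) / (j − i). Reading off the sorted break points: {-4, 1}.
Verification: at each break x_0, at least two indices attain the minimum of min_i(a_i + i · x_0).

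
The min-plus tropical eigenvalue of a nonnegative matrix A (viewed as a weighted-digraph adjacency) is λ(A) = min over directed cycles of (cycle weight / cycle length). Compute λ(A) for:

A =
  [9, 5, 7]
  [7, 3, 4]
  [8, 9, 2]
λ(A) = 2

Enumerate directed cycles and compute their means (weight / length). Sample:
  cycle 0 → 0: weight = 9, length = 1, mean = 9/1 ≈ 9.000
  cycle 1 → 1: weight = 3, length = 1, mean = 3/1 ≈ 3.000
  cycle 2 → 2: weight = 2, length = 1, mean = 2/1 ≈ 2.000
  cycle 0 → 1 → 0: weight = 12, length = 2, mean = 12/2 ≈ 6.000
  cycle 0 → 2 → 0: weight = 15, length = 2, mean = 15/2 ≈ 7.500
  cycle 1 → 0 → 1: weight = 12, length = 2, mean = 12/2 ≈ 6.000
Minimum mean = 2.000, attained e.g. along the cycle 2 → 2 with weight 2 and length 1. So λ(A) = 2/1 = 2.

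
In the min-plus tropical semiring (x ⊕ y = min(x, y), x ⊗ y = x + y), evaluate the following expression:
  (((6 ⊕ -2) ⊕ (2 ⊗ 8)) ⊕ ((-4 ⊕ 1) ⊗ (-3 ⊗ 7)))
(((6 ⊕ -2) ⊕ (2 ⊗ 8)) ⊕ ((-4 ⊕ 1) ⊗ (-3 ⊗ 7))) = -2

Expand innermost to outermost. Recall ⊕ takes the minimum of its arguments and ⊗ takes their sum. Working out the expression (((6 ⊕ -2) ⊕ (2 ⊗ 8)) ⊕ ((-4 ⊕ 1) ⊗ (-3 ⊗ 7))) gives -2.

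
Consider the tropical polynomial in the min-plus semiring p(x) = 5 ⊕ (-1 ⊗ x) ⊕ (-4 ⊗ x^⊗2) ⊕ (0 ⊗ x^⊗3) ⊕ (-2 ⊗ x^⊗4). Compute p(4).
p(4) = 3

A tropical monomial a ⊗ x^⊗i evaluates to a + i · x. Evaluating each term at x = 4:
  Term 0 contributes 5 + 0 · 4 = 5
  Term 1 contributes -1 + 1 · 4 = 3
  Term 2 contributes -4 + 2 · 4 = 4
  Term 3 contributes 0 + 3 · 4 = 12
  Term 4 contributes -2 + 4 · 4 = 14
p(4) = ⊕ of these = min[5, 3, 4, 12, 14] = 3.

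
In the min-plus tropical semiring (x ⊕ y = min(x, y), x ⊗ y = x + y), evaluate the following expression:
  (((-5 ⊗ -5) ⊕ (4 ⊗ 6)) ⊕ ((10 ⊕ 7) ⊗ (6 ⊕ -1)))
(((-5 ⊗ -5) ⊕ (4 ⊗ 6)) ⊕ ((10 ⊕ 7) ⊗ (6 ⊕ -1))) = -10

Expand innermost to outermost. Recall ⊕ takes the minimum of its arguments and ⊗ takes their sum. Working out the expression (((-5 ⊗ -5) ⊕ (4 ⊗ 6)) ⊕ ((10 ⊕ 7) ⊗ (6 ⊕ -1))) gives -10.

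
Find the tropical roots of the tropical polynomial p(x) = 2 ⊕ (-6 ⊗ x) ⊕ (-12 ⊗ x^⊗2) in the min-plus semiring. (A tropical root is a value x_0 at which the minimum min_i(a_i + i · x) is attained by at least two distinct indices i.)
Roots: {6, 8}

Each tropical root is a break point of the lower envelope of the lines y = a_i + i · x (there are 3 lines, with slopes 0, 1, ..., 2). Only the lines that attain the minimum somewhere contribute to roots; other lines are dominated. Here the surviving (envelope) indices are i = 2, i = 1, i = 0.
Intersections between consecutive envelope lines give the roots: for adjacent envelope indices i < j the intersection is x = (a_i − a_j) / (j − i). Reading off the sorted break points: {6, 8}.
Verification: at each break x_0, at least two indices attain the minimum of min_i(a_i + i · x_0).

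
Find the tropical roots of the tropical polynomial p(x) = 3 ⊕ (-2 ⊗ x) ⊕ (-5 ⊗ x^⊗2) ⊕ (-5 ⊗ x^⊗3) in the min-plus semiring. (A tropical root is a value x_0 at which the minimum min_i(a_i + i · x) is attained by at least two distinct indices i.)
Roots: {0, 3, 5}

Each tropical root is a break point of the lower envelope of the lines y = a_i + i · x (there are 4 lines, with slopes 0, 1, ..., 3). Only the lines that attain the minimum somewhere contribute to roots; other lines are dominated. Here the surviving (envelope) indices are i = 3, i = 2, i = 1, i = 0.
Intersections between consecutive envelope lines give the roots: for adjacent envelope indices i < j the intersection is x = (a_i − a_j) / (j − i). Reading off the sorted break points: {0, 3, 5}.
Verification: at each break x_0, at least two indices attain the minimum of min_i(a_i + i · x_0).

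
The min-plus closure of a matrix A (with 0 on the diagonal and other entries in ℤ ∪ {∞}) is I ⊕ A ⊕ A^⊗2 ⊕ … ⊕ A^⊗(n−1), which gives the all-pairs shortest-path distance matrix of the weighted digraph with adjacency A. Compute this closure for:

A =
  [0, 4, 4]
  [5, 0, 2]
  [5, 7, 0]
Closure =
  [0, 4, 4]
  [5, 0, 2]
  [5, 7, 0]

This is the Floyd-Warshall all-pairs shortest-path computation. For each intermediate vertex k = 0, 1, …, 2, update dist[i][j] ← min(dist[i][j], dist[i][k] + dist[k][j]). The final matrix gives, for each (i, j), the minimum total weight of any directed path from i to j (possibly empty when i = j).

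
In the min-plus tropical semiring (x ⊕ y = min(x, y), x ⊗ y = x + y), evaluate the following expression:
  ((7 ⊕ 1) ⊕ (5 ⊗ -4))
((7 ⊕ 1) ⊕ (5 ⊗ -4)) = 1

Expand innermost to outermost. Recall ⊕ takes the minimum of its arguments and ⊗ takes their sum. Working out the expression ((7 ⊕ 1) ⊕ (5 ⊗ -4)) gives 1.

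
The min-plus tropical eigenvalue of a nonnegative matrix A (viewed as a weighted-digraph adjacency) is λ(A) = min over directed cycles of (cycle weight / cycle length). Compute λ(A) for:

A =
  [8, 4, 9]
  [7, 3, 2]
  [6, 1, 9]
λ(A) = 3/2

Enumerate directed cycles and compute their means (weight / length). Sample:
  cycle 0 → 0: weight = 8, length = 1, mean = 8/1 ≈ 8.000
  cycle 1 → 1: weight = 3, length = 1, mean = 3/1 ≈ 3.000
  cycle 2 → 2: weight = 9, length = 1, mean = 9/1 ≈ 9.000
  cycle 0 → 1 → 0: weight = 11, length = 2, mean = 11/2 ≈ 5.500
  cycle 0 → 2 → 0: weight = 15, length = 2, mean = 15/2 ≈ 7.500
  cycle 1 → 0 → 1: weight = 11, length = 2, mean = 11/2 ≈ 5.500
Minimum mean = 1.500, attained e.g. along the cycle 1 → 2 → 1 with weight 3 and length 2. So λ(A) = 3/2 = 3/2.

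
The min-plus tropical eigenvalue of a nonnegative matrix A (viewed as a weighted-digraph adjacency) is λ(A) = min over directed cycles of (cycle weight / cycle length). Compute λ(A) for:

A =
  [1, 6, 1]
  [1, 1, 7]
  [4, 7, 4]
λ(A) = 1

Enumerate directed cycles and compute their means (weight / length). Sample:
  cycle 0 → 0: weight = 1, length = 1, mean = 1/1 ≈ 1.000
  cycle 1 → 1: weight = 1, length = 1, mean = 1/1 ≈ 1.000
  cycle 2 → 2: weight = 4, length = 1, mean = 4/1 ≈ 4.000
  cycle 0 → 1 → 0: weight = 7, length = 2, mean = 7/2 ≈ 3.500
  cycle 0 → 2 → 0: weight = 5, length = 2, mean = 5/2 ≈ 2.500
  cycle 1 → 0 → 1: weight = 7, length = 2, mean = 7/2 ≈ 3.500
Minimum mean = 1.000, attained e.g. along the cycle 0 → 0 with weight 1 and length 1. So λ(A) = 1/1 = 1.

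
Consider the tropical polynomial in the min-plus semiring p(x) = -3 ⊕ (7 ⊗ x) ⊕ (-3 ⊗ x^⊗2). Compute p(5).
p(5) = -3

A tropical monomial a ⊗ x^⊗i evaluates to a + i · x. Evaluating each term at x = 5:
  Term 0 contributes -3 + 0 · 5 = -3
  Term 1 contributes 7 + 1 · 5 = 12
  Term 2 contributes -3 + 2 · 5 = 7
p(5) = ⊕ of these = min[-3, 12, 7] = -3.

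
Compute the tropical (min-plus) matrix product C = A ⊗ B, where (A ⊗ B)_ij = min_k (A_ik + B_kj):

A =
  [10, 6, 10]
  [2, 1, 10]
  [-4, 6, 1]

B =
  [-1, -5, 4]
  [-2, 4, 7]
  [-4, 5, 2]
A ⊗ B =
  [4, 5, 12]
  [-1, -3, 6]
  [-5, -9, 0]

Apply the min-plus product entry-by-entry:
  C[0][0] = min over k of (A[0][0] + B[0][0] = 10 + -1 = 9, A[0][1] + B[1][0] = 6 + -2 = 4, A[0][2] + B[2][0] = 10 + -4 = 6) = 4 (attained at k = 1)
  C[0][1] = min over k of (A[0][0] + B[0][1] = 10 + -5 = 5, A[0][1] + B[1][1] = 6 + 4 = 10, A[0][2] + B[2][1] = 10 + 5 = 15) = 5 (attained at k = 0)
  C[0][2] = min over k of (A[0][0] + B[0][2] = 10 + 4 = 14, A[0][1] + B[1][2] = 6 + 7 = 13, A[0][2] + B[2][2] = 10 + 2 = 12) = 12 (attained at k = 2)
  C[1][0] = min over k of (A[1][0] + B[0][0] = 2 + -1 = 1, A[1][1] + B[1][0] = 1 + -2 = -1, A[1][2] + B[2][0] = 10 + -4 = 6) = -1 (attained at k = 1)
  C[1][1] = min over k of (A[1][0] + B[0][1] = 2 + -5 = -3, A[1][1] + B[1][1] = 1 + 4 = 5, A[1][2] + B[2][1] = 10 + 5 = 15) = -3 (attained at k = 0)
  C[1][2] = min over k of (A[1][0] + B[0][2] = 2 + 4 = 6, A[1][1] + B[1][2] = 1 + 7 = 8, A[1][2] + B[2][2] = 10 + 2 = 12) = 6 (attained at k = 0)
  C[2][0] = min over k of (A[2][0] + B[0][0] = -4 + -1 = -5, A[2][1] + B[1][0] = 6 + -2 = 4, A[2][2] + B[2][0] = 1 + -4 = -3) = -5 (attained at k = 0)
  C[2][1] = min over k of (A[2][0] + B[0][1] = -4 + -5 = -9, A[2][1] + B[1][1] = 6 + 4 = 10, A[2][2] + B[2][1] = 1 + 5 = 6) = -9 (attained at k = 0)
  C[2][2] = min over k of (A[2][0] + B[0][2] = -4 + 4 = 0, A[2][1] + B[1][2] = 6 + 7 = 13, A[2][2] + B[2][2] = 1 + 2 = 3) = 0 (attained at k = 0)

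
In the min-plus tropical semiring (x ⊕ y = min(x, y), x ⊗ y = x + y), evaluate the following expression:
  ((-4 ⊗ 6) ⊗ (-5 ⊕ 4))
((-4 ⊗ 6) ⊗ (-5 ⊕ 4)) = -3

Expand innermost to outermost. Recall ⊕ takes the minimum of its arguments and ⊗ takes their sum. Working out the expression ((-4 ⊗ 6) ⊗ (-5 ⊕ 4)) gives -3.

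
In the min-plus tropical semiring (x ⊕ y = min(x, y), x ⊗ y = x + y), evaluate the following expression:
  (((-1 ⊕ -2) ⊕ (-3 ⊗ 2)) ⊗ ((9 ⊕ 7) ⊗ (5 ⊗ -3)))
(((-1 ⊕ -2) ⊕ (-3 ⊗ 2)) ⊗ ((9 ⊕ 7) ⊗ (5 ⊗ -3))) = 7

Expand innermost to outermost. Recall ⊕ takes the minimum of its arguments and ⊗ takes their sum. Working out the expression (((-1 ⊕ -2) ⊕ (-3 ⊗ 2)) ⊗ ((9 ⊕ 7) ⊗ (5 ⊗ -3))) gives 7.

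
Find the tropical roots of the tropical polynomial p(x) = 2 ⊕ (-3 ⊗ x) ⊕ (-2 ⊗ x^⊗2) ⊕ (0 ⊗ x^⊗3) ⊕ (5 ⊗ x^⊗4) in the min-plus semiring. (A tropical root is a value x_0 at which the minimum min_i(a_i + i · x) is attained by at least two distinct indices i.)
Roots: {-5, -2, -1, 5}

Each tropical root is a break point of the lower envelope of the lines y = a_i + i · x (there are 5 lines, with slopes 0, 1, ..., 4). Only the lines that attain the minimum somewhere contribute to roots; other lines are dominated. Here the surviving (envelope) indices are i = 4, i = 3, i = 2, i = 1, i = 0.
Intersections between consecutive envelope lines give the roots: for adjacent envelope indices i < j the intersection is x = (a_i − a_j) / (j − i). Reading off the sorted break points: {-5, -2, -1, 5}.
Verification: at each break x_0, at least two indices attain the minimum of min_i(a_i + i · x_0).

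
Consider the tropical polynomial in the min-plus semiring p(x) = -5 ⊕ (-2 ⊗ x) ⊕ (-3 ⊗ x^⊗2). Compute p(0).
p(0) = -5

A tropical monomial a ⊗ x^⊗i evaluates to a + i · x. Evaluating each term at x = 0:
  Term 0 contributes -5 + 0 · 0 = -5
  Term 1 contributes -2 + 1 · 0 = -2
  Term 2 contributes -3 + 2 · 0 = -3
p(0) = ⊕ of these = min[-5, -2, -3] = -5.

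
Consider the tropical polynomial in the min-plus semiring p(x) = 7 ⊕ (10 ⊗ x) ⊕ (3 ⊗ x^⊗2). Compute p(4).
p(4) = 7

A tropical monomial a ⊗ x^⊗i evaluates to a + i · x. Evaluating each term at x = 4:
  Term 0 contributes 7 + 0 · 4 = 7
  Term 1 contributes 10 + 1 · 4 = 14
  Term 2 contributes 3 + 2 · 4 = 11
p(4) = ⊕ of these = min[7, 14, 11] = 7.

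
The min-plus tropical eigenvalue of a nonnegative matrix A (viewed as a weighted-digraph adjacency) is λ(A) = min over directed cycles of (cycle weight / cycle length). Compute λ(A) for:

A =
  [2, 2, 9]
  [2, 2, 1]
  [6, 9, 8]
λ(A) = 2

Enumerate directed cycles and compute their means (weight / length). Sample:
  cycle 0 → 0: weight = 2, length = 1, mean = 2/1 ≈ 2.000
  cycle 1 → 1: weight = 2, length = 1, mean = 2/1 ≈ 2.000
  cycle 2 → 2: weight = 8, length = 1, mean = 8/1 ≈ 8.000
  cycle 0 → 1 → 0: weight = 4, length = 2, mean = 4/2 ≈ 2.000
  cycle 0 → 2 → 0: weight = 15, length = 2, mean = 15/2 ≈ 7.500
  cycle 1 → 0 → 1: weight = 4, length = 2, mean = 4/2 ≈ 2.000
Minimum mean = 2.000, attained e.g. along the cycle 0 → 0 with weight 2 and length 1. So λ(A) = 2/1 = 2.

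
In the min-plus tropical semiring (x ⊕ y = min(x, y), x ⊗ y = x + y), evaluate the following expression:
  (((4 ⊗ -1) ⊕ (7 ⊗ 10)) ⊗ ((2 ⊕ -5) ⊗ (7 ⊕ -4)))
(((4 ⊗ -1) ⊕ (7 ⊗ 10)) ⊗ ((2 ⊕ -5) ⊗ (7 ⊕ -4))) = -6

Expand innermost to outermost. Recall ⊕ takes the minimum of its arguments and ⊗ takes their sum. Working out the expression (((4 ⊗ -1) ⊕ (7 ⊗ 10)) ⊗ ((2 ⊕ -5) ⊗ (7 ⊕ -4))) gives -6.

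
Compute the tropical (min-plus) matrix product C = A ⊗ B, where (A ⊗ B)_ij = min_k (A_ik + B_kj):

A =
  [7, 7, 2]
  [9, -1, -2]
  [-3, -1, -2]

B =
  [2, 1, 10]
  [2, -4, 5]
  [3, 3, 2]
A ⊗ B =
  [5, 3, 4]
  [1, -5, 0]
  [-1, -5, 0]

Apply the min-plus product entry-by-entry:
  C[0][0] = min over k of (A[0][0] + B[0][0] = 7 + 2 = 9, A[0][1] + B[1][0] = 7 + 2 = 9, A[0][2] + B[2][0] = 2 + 3 = 5) = 5 (attained at k = 2)
  C[0][1] = min over k of (A[0][0] + B[0][1] = 7 + 1 = 8, A[0][1] + B[1][1] = 7 + -4 = 3, A[0][2] + B[2][1] = 2 + 3 = 5) = 3 (attained at k = 1)
  C[0][2] = min over k of (A[0][0] + B[0][2] = 7 + 10 = 17, A[0][1] + B[1][2] = 7 + 5 = 12, A[0][2] + B[2][2] = 2 + 2 = 4) = 4 (attained at k = 2)
  C[1][0] = min over k of (A[1][0] + B[0][0] = 9 + 2 = 11, A[1][1] + B[1][0] = -1 + 2 = 1, A[1][2] + B[2][0] = -2 + 3 = 1) = 1 (attained at k = 1)
  C[1][1] = min over k of (A[1][0] + B[0][1] = 9 + 1 = 10, A[1][1] + B[1][1] = -1 + -4 = -5, A[1][2] + B[2][1] = -2 + 3 = 1) = -5 (attained at k = 1)
  C[1][2] = min over k of (A[1][0] + B[0][2] = 9 + 10 = 19, A[1][1] + B[1][2] = -1 + 5 = 4, A[1][2] + B[2][2] = -2 + 2 = 0) = 0 (attained at k = 2)
  C[2][0] = min over k of (A[2][0] + B[0][0] = -3 + 2 = -1, A[2][1] + B[1][0] = -1 + 2 = 1, A[2][2] + B[2][0] = -2 + 3 = 1) = -1 (attained at k = 0)
  C[2][1] = min over k of (A[2][0] + B[0][1] = -3 + 1 = -2, A[2][1] + B[1][1] = -1 + -4 = -5, A[2][2] + B[2][1] = -2 + 3 = 1) = -5 (attained at k = 1)
  C[2][2] = min over k of (A[2][0] + B[0][2] = -3 + 10 = 7, A[2][1] + B[1][2] = -1 + 5 = 4, A[2][2] + B[2][2] = -2 + 2 = 0) = 0 (attained at k = 2)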